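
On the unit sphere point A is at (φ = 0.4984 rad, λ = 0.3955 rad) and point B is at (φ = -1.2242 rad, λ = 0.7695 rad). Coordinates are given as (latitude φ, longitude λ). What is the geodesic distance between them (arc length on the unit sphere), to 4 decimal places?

1.7435

In radians: φ₁ = 0.4984, φ₂ = -1.2242, Δλ = 21.429° = 0.3740 rad.
cos c = sin φ₁ sin φ₂ + cos φ₁ cos φ₂ cos Δλ = (0.4780)(-0.9405) + (0.8783)(0.3397)(0.9309) = -0.17185,
so c = arccos(-0.17185) = 1.74350 rad.
On the unit sphere the arc length equals the central angle: 1.7435.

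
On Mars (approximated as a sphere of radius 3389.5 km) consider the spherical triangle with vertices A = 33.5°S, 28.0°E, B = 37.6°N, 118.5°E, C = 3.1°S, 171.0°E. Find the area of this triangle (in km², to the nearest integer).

Side lengths (central angles): a = 1.1056, b = 2.2590, c = 1.9204 rad; semiperimeter s = 2.6425.
By l'Huilier's theorem, tan(E/4) = √[tan(s/2) tan((s−a)/2) tan((s−b)/2) tan((s−c)/2)], giving spherical excess E = 1.9410 rad.
Area = E·R² = 1.9410 × (3389.5)² ≈ 22299079 km².

22299079 km²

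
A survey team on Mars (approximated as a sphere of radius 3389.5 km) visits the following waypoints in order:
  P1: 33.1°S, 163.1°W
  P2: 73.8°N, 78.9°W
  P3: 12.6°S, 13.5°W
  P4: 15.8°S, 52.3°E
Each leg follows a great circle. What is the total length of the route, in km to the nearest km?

Leg P1→P2: central angle 2.0953 rad, distance 7102.1 km.
Leg P2→P3: central angle 1.6671 rad, distance 5650.6 km.
Leg P3→P4: central angle 1.1104 rad, distance 3763.6 km.
Total: 7102.1 + 5650.6 + 3763.6 ≈ 16516 km.

16516 km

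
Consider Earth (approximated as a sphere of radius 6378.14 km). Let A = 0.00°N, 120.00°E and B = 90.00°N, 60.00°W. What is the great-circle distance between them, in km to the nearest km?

With latitudes φ₁ = 0.000°, φ₂ = 90.000° and longitude difference Δλ = -180.000°:
cos c = sin φ₁ sin φ₂ + cos φ₁ cos φ₂ cos Δλ = (0.0000)(1.0000) + (1.0000)(0.0000)(-1.0000) = 0.00000,
so c = arccos(0.00000) = 1.57080 rad.
Distance = R·c = 6378.14 × 1.5708 ≈ 10019 km.

10019 km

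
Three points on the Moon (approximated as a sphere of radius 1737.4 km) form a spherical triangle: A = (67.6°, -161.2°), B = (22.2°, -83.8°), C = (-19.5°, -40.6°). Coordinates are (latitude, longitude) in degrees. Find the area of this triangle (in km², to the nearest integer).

Side lengths (central angles): a = 1.0355, b = 2.0846, c = 1.1304 rad; semiperimeter s = 2.1252.
By l'Huilier's theorem, tan(E/4) = √[tan(s/2) tan((s−a)/2) tan((s−b)/2) tan((s−c)/2)], giving spherical excess E = 0.4367 rad.
Area = E·R² = 0.4367 × (1737.4)² ≈ 1318194 km².

1318194 km²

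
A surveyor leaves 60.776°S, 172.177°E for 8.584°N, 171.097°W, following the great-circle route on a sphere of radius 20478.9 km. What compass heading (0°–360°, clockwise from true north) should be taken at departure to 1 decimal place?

Δλ = 16.726° = 0.2919 rad.
y = sin Δλ · cos φ₂ = (0.2878)(0.9888) = 0.2846
x = cos φ₁ sin φ₂ − sin φ₁ cos φ₂ cos Δλ = (0.4882)(0.1493) − (-0.8727)(0.9888)(0.9577) = 0.8993
θ = atan2(y, x) = 17.56°, so the bearing is 17.6°.

17.6°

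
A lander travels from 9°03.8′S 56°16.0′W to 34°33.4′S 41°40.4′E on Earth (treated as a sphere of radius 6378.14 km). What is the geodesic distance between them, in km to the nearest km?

10165 km

With latitudes φ₁ = -9.063°, φ₂ = -34.557° and longitude difference Δλ = 97.940°:
cos c = sin φ₁ sin φ₂ + cos φ₁ cos φ₂ cos Δλ = (-0.1575)(-0.5672) + (0.9875)(0.8236)(-0.1381) = -0.02299,
so c = arccos(-0.02299) = 1.59379 rad.
Distance = R·c = 6378.14 × 1.5938 ≈ 10165 km.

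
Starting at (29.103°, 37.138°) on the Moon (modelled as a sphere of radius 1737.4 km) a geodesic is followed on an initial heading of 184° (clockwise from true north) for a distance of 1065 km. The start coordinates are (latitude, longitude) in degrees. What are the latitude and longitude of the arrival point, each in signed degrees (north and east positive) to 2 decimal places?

-5.95°, 34.83°

Angular distance δ = d/R = 1065/1737.4 = 0.61298 rad; initial bearing θ = 3.2114 rad.
sin φ₂ = sin φ₁ cos δ + cos φ₁ sin δ cos θ = (0.4864)(0.8179) + (0.8737)(0.5753)(-0.9976) = -0.1036, so φ₂ = -5.95°.
Δλ = atan2(sin θ sin δ cos φ₁, cos δ − sin φ₁ sin φ₂) = atan2(-0.0351, 0.8683) = -2.312°.
λ₂ = 37.138° − 2.312° = 34.83°.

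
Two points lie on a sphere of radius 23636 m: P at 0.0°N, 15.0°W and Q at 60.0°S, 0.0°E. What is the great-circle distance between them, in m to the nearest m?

With latitudes φ₁ = 0.000°, φ₂ = -60.000° and longitude difference Δλ = 15.000°:
cos c = sin φ₁ sin φ₂ + cos φ₁ cos φ₂ cos Δλ = (0.0000)(-0.8660) + (1.0000)(0.5000)(0.9659) = 0.48296,
so c = arccos(0.48296) = 1.06676 rad.
Distance = R·c = 23636 × 1.0668 ≈ 25214 m.

25214 m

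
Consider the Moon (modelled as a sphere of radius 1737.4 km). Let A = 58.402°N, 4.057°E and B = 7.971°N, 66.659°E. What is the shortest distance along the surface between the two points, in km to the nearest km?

In radians: φ₁ = 1.0193, φ₂ = 0.1391, Δλ = 62.602° = 1.0926 rad.
cos c = sin φ₁ sin φ₂ + cos φ₁ cos φ₂ cos Δλ = (0.8517)(0.1387) + (0.5240)(0.9903)(0.4602) = 0.35689,
so c = arccos(0.35689) = 1.20586 rad.
Distance = R·c = 1737.4 × 1.2059 ≈ 2095 km.

2095 km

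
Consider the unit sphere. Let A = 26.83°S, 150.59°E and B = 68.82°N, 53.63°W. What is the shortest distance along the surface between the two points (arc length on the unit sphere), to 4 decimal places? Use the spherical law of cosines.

2.3673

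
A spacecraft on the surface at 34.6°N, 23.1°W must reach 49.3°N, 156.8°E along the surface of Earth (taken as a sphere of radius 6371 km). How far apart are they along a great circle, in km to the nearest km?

With latitudes φ₁ = 34.600°, φ₂ = 49.300° and longitude difference Δλ = 179.900°:
cos c = sin φ₁ sin φ₂ + cos φ₁ cos φ₂ cos Δλ = (0.5678)(0.7581) + (0.8231)(0.6521)(-1.0000) = -0.10626,
so c = arccos(-0.10626) = 1.67726 rad.
Distance = R·c = 6371 × 1.6773 ≈ 10686 km.

10686 km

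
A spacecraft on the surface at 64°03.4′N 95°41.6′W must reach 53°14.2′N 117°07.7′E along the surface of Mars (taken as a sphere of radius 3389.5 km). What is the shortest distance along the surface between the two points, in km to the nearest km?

In radians: φ₁ = 1.1180, φ₂ = 0.9292, Δλ = -147.178° = -2.5687 rad.
Haversine: a = sin²(Δφ/2) + cos φ₁ cos φ₂ sin²(Δλ/2) = 0.0089 + (0.4375)(0.5985)(0.9202) = 0.24983.
Central angle c = 2·arcsin(√a) = 1.04680 rad.
Distance = R·c = 3389.5 × 1.0468 ≈ 3548 km.

3548 km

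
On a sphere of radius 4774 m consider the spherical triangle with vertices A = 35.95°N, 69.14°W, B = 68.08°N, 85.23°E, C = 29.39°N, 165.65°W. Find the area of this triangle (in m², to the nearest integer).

Side lengths (central angles): a = 1.2146, b = 1.3611, c = 1.2952 rad; semiperimeter s = 1.9354.
By l'Huilier's theorem, tan(E/4) = √[tan(s/2) tan((s−a)/2) tan((s−b)/2) tan((s−c)/2)], giving spherical excess E = 0.9099 rad.
Area = E·R² = 0.9099 × (4774)² ≈ 20737330 m².

20737330 m²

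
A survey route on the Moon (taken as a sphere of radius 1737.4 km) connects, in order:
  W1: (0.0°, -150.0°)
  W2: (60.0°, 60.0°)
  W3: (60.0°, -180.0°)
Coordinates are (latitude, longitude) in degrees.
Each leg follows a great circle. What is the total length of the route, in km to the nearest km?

5063 km

Leg W1→W2: central angle 2.0186 rad, distance 3507.2 km.
Leg W2→W3: central angle 0.8957 rad, distance 1556.1 km.
Total: 3507.2 + 1556.1 ≈ 5063 km.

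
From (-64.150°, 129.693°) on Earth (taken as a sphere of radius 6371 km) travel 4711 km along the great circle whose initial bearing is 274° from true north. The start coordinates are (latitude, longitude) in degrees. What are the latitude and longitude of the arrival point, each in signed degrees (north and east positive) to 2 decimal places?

-40.12°, 68.16°

Angular distance δ = d/R = 4711/6371 = 0.73944 rad; initial bearing θ = 4.7822 rad.
sin φ₂ = sin φ₁ cos δ + cos φ₁ sin δ cos θ = (-0.8999)(0.7388) + (0.4360)(0.6739)(0.0698) = -0.6444, so φ₂ = -40.12°.
Δλ = atan2(sin θ sin δ cos φ₁, cos δ − sin φ₁ sin φ₂) = atan2(-0.2931, 0.1589) = -61.536°.
λ₂ = 129.693° − 61.536° = 68.16°.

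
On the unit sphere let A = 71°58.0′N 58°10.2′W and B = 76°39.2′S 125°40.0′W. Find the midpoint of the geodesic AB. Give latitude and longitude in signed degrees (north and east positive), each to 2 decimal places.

The central angle between A and B is δ = 2.6856 rad.
With f = 0.5, the slerp weights are sin((1−f)δ)/sin δ = 2.2123 and sin(fδ)/sin δ = 2.2123.
Weighted sum of the unit vectors: (2.2123)·(0.1633,-0.2630,0.9509) + (2.2123)·(-0.1346,-0.1875,-0.9730) = (0.0634, -0.9968, -0.0489).
Converting back: φ = atan2(z, √(x²+y²)) = -2.80°, λ = atan2(y, x) = -86.36°.

-2.80°, -86.36°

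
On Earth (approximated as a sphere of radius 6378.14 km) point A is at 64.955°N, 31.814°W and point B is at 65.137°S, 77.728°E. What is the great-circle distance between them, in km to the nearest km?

16902 km

Let φ₁ = 1.1337 rad, φ₂ = -1.1369 rad, and Δλ = 1.9119 rad.
Haversine: a = sin²(Δφ/2) + cos φ₁ cos φ₂ sin²(Δλ/2) = 0.8220 + (0.4233)(0.4204)(0.6672) = 0.94077.
Central angle c = 2·arcsin(√a) = 2.64992 rad.
Distance = R·c = 6378.14 × 2.6499 ≈ 16902 km.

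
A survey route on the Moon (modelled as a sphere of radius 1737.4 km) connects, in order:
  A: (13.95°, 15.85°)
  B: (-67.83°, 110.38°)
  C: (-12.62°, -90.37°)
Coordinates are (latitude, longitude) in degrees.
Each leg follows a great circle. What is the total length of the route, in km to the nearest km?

Leg A→B: central angle 1.8257 rad, distance 3172.0 km.
Leg B→C: central angle 1.7133 rad, distance 2976.7 km.
Total: 3172.0 + 2976.7 ≈ 6149 km.

6149 km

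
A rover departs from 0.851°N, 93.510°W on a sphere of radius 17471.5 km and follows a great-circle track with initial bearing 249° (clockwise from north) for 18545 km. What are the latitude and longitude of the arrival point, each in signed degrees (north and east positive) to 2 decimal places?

Angular distance δ = d/R = 18545/17471.5 = 1.06144 rad; initial bearing θ = 4.3459 rad.
sin φ₂ = sin φ₁ cos δ + cos φ₁ sin δ cos θ = (0.0149)(0.4876) + (0.9999)(0.8731)(-0.3584) = -0.3056, so φ₂ = -17.79°.
Δλ = atan2(sin θ sin δ cos φ₁, cos δ − sin φ₁ sin φ₂) = atan2(-0.8150, 0.4922) = -58.873°.
λ₂ = -93.510° − 58.873° = -152.38°.

-17.79°, -152.38°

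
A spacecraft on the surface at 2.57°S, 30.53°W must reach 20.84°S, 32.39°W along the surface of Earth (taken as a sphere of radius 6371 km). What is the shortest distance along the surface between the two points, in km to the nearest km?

With latitudes φ₁ = -2.570°, φ₂ = -20.840° and longitude difference Δλ = -1.860°:
cos c = sin φ₁ sin φ₂ + cos φ₁ cos φ₂ cos Δλ = (-0.0448)(-0.3558) + (0.9990)(0.9346)(0.9995) = 0.94910,
so c = arccos(0.94910) = 0.32044 rad.
Distance = R·c = 6371 × 0.3204 ≈ 2042 km.

2042 km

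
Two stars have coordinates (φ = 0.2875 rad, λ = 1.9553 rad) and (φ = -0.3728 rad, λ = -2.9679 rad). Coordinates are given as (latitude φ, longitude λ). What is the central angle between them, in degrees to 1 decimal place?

85.2°

Let φ₁ = 0.2875 rad, φ₂ = -0.3728 rad, and Δλ = 1.3600 rad.
Haversine: a = sin²(Δφ/2) + cos φ₁ cos φ₂ sin²(Δλ/2) = 0.1051 + (0.9590)(0.9313)(0.3954) = 0.45820.
Central angle c = 2·arcsin(√a) = 1.48710 rad.
So the angular separation is 85.2°.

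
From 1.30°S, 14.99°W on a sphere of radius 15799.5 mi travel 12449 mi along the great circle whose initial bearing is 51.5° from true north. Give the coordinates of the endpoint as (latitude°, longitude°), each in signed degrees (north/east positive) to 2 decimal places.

Angular distance δ = d/R = 12449/15799.5 = 0.78794 rad; initial bearing θ = 0.8988 rad.
sin φ₂ = sin φ₁ cos δ + cos φ₁ sin δ cos θ = (-0.0227)(0.7053) + (0.9997)(0.7089)(0.6225) = 0.4252, so φ₂ = 25.16°.
Δλ = atan2(sin θ sin δ cos φ₁, cos δ − sin φ₁ sin φ₂) = atan2(0.5546, 0.7150) = 37.804°.
λ₂ = -14.990° + 37.804° = 22.81°.

25.16°, 22.81°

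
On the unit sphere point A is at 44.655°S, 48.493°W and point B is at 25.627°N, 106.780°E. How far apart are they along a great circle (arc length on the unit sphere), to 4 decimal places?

2.6606

With latitudes φ₁ = -44.655°, φ₂ = 25.627° and longitude difference Δλ = 155.273°:
cos c = sin φ₁ sin φ₂ + cos φ₁ cos φ₂ cos Δλ = (-0.7028)(0.4325) + (0.7114)(0.9016)(-0.9083) = -0.88655,
so c = arccos(-0.88655) = 2.66064 rad.
On the unit sphere the arc length equals the central angle: 2.6606.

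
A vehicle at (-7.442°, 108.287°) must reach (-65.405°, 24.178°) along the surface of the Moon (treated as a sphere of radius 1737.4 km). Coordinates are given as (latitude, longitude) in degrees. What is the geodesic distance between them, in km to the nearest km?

With latitudes φ₁ = -7.442°, φ₂ = -65.405° and longitude difference Δλ = -84.109°:
Haversine: a = sin²(Δφ/2) + cos φ₁ cos φ₂ sin²(Δλ/2) = 0.2348 + (0.9916)(0.4162)(0.4487) = 0.41994.
Central angle c = 2·arcsin(√a) = 1.40998 rad.
Distance = R·c = 1737.4 × 1.4100 ≈ 2450 km.

2450 km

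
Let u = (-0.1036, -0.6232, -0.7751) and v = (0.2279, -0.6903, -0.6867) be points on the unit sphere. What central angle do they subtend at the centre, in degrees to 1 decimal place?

20.1°

u·v = 0.9388; |u| = 0.9999, |v| = 1.0000.
cos θ = (u·v)/(|u||v|) = 0.9389, so θ = 20.1°.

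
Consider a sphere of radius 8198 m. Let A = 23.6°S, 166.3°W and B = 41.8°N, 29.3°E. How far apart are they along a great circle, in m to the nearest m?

Let φ₁ = -0.4119 rad, φ₂ = 0.7295 rad, and Δλ = -2.8693 rad.
Haversine: a = sin²(Δφ/2) + cos φ₁ cos φ₂ sin²(Δλ/2) = 0.2919 + (0.9164)(0.7455)(0.9816) = 0.96240.
Central angle c = 2·arcsin(√a) = 2.75133 rad.
Distance = R·c = 8198 × 2.7513 ≈ 22555 m.

22555 m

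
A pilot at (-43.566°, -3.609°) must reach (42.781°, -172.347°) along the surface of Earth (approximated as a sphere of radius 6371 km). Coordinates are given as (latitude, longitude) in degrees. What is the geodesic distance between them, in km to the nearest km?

19098 km

With latitudes φ₁ = -43.566°, φ₂ = 42.781° and longitude difference Δλ = -168.738°:
Haversine: a = sin²(Δφ/2) + cos φ₁ cos φ₂ sin²(Δλ/2) = 0.4681 + (0.7246)(0.7340)(0.9904) = 0.99483.
Central angle c = 2·arcsin(√a) = 2.99770 rad.
Distance = R·c = 6371 × 2.9977 ≈ 19098 km.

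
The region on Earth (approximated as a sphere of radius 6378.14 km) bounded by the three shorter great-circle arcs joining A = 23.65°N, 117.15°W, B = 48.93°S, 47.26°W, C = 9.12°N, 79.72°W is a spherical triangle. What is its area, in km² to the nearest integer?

Side lengths (central angles): a = 1.1287, b = 0.6733, c = 1.6665 rad; semiperimeter s = 1.7342.
By l'Huilier's theorem, tan(E/4) = √[tan(s/2) tan((s−a)/2) tan((s−b)/2) tan((s−c)/2)], giving spherical excess E = 0.3413 rad.
Area = E·R² = 0.3413 × (6378.14)² ≈ 13885204 km².

13885204 km²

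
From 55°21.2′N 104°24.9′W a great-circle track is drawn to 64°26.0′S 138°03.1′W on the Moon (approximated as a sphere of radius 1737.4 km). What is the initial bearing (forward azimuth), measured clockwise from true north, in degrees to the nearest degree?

Δλ = -33.637° = -0.5871 rad.
y = sin Δλ · cos φ₂ = (-0.5539)(0.4316) = -0.2391
x = cos φ₁ sin φ₂ − sin φ₁ cos φ₂ cos Δλ = (0.5685)(-0.9021) − (0.8227)(0.4316)(0.8326) = -0.8084
θ = atan2(y, x) = -163.53°; adding 360° gives 196°.

196°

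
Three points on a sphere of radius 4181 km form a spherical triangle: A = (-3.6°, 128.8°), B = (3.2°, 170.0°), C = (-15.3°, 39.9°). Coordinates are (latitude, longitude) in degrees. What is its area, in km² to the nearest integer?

Side lengths (central angles): a = 2.2589, b = 1.5357, c = 0.7284 rad; semiperimeter s = 2.2615.
By l'Huilier's theorem, tan(E/4) = √[tan(s/2) tan((s−a)/2) tan((s−b)/2) tan((s−c)/2)], giving spherical excess E = 0.1276 rad.
Area = E·R² = 0.1276 × (4181)² ≈ 2230082 km².

2230082 km²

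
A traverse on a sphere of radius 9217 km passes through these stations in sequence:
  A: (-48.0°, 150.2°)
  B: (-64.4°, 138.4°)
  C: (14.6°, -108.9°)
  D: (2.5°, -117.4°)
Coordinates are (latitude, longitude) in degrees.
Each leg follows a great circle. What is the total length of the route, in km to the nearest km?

23357 km

Leg A→B: central angle 0.3071 rad, distance 2830.9 km.
Leg B→C: central angle 1.9700 rad, distance 18157.5 km.
Leg C→D: central angle 0.2570 rad, distance 2368.5 km.
Total: 2830.9 + 18157.5 + 2368.5 ≈ 23357 km.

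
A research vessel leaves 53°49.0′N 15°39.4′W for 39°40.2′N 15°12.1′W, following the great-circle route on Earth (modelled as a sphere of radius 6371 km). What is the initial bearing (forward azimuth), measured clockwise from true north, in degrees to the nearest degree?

Δλ = 0.455° = 0.0079 rad.
y = sin Δλ · cos φ₂ = (0.0079)(0.7697) = 0.0061
x = cos φ₁ sin φ₂ − sin φ₁ cos φ₂ cos Δλ = (0.5904)(0.6384) − (0.8071)(0.7697)(1.0000) = -0.2444
θ = atan2(y, x) = 178.57°, so the bearing is 179°.

179°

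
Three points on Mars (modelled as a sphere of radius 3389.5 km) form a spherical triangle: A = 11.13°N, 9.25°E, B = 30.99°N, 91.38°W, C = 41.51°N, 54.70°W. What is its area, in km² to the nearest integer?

1366148 km²

Side lengths (central angles): a = 0.5432, b = 1.1034, c = 1.6266 rad; semiperimeter s = 1.6366.
By l'Huilier's theorem, tan(E/4) = √[tan(s/2) tan((s−a)/2) tan((s−b)/2) tan((s−c)/2)], giving spherical excess E = 0.1189 rad.
Area = E·R² = 0.1189 × (3389.5)² ≈ 1366148 km².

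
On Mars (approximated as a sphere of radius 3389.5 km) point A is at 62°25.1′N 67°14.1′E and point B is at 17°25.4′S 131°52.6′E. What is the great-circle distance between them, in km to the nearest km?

5583 km

With latitudes φ₁ = 62.418°, φ₂ = -17.423° and longitude difference Δλ = 64.642°:
cos c = sin φ₁ sin φ₂ + cos φ₁ cos φ₂ cos Δλ = (0.8864)(-0.2994) + (0.4630)(0.9541)(0.4283) = -0.07620,
so c = arccos(-0.07620) = 1.64707 rad.
Distance = R·c = 3389.5 × 1.6471 ≈ 5583 km.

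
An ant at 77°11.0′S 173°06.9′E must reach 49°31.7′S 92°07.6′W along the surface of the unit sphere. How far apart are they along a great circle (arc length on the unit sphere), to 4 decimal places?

Let φ₁ = -1.3471 rad, φ₂ = -0.8644 rad, and Δλ = 1.6538 rad.
Haversine: a = sin²(Δφ/2) + cos φ₁ cos φ₂ sin²(Δλ/2) = 0.0571 + (0.2218)(0.6491)(0.5415) = 0.13509.
Central angle c = 2·arcsin(√a) = 0.75272 rad.
On the unit sphere the arc length equals the central angle: 0.7527.

0.7527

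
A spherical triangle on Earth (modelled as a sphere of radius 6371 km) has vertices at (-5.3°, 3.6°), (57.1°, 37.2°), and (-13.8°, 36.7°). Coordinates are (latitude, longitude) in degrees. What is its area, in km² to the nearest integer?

16267901 km²

Side lengths (central angles): a = 1.2375, b = 0.5879, c = 1.1886 rad; semiperimeter s = 1.5070.
By l'Huilier's theorem, tan(E/4) = √[tan(s/2) tan((s−a)/2) tan((s−b)/2) tan((s−c)/2)], giving spherical excess E = 0.4008 rad.
Area = E·R² = 0.4008 × (6371)² ≈ 16267901 km².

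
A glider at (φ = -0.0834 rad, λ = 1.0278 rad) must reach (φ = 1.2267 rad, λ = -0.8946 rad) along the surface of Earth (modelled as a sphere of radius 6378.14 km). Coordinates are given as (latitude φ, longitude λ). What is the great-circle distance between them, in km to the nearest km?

11265 km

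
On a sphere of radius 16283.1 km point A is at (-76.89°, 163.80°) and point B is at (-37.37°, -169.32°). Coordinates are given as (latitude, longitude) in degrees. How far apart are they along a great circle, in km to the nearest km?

11721 km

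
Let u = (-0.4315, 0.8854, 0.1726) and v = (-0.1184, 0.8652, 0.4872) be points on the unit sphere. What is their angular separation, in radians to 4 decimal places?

0.4481 rad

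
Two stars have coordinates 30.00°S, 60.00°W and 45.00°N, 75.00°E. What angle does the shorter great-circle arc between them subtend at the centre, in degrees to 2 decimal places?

Let φ₁ = -0.5236 rad, φ₂ = 0.7854 rad, and Δλ = 2.3562 rad.
cos c = sin φ₁ sin φ₂ + cos φ₁ cos φ₂ cos Δλ = (-0.5000)(0.7071) + (0.8660)(0.7071)(-0.7071) = -0.78657,
so c = arccos(-0.78657) = 2.47602 rad.
So the angular separation is 141.87°.

141.87°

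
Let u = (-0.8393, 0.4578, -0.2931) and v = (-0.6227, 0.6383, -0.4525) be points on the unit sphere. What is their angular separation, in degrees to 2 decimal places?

18.64°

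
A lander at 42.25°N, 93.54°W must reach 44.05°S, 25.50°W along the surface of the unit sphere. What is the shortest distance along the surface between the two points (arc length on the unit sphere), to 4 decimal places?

1.8427

In radians: φ₁ = 0.7374, φ₂ = -0.7688, Δλ = 68.040° = 1.1875 rad.
cos c = sin φ₁ sin φ₂ + cos φ₁ cos φ₂ cos Δλ = (0.6724)(-0.6953) + (0.7402)(0.7187)(0.3740) = -0.26853,
so c = arccos(-0.26853) = 1.84267 rad.
On the unit sphere the arc length equals the central angle: 1.8427.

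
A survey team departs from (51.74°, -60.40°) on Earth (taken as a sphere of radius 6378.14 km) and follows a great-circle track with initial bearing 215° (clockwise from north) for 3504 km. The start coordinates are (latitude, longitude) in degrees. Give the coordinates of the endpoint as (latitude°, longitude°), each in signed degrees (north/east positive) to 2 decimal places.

23.88°, -79.52°

Angular distance δ = d/R = 3504/6378.14 = 0.54938 rad; initial bearing θ = 3.7525 rad.
sin φ₂ = sin φ₁ cos δ + cos φ₁ sin δ cos θ = (0.7852)(0.8529) + (0.6192)(0.5222)(-0.8192) = 0.4048, so φ₂ = 23.88°.
Δλ = atan2(sin θ sin δ cos φ₁, cos δ − sin φ₁ sin φ₂) = atan2(-0.1855, 0.5350) = -19.119°.
λ₂ = -60.400° − 19.119° = -79.52°.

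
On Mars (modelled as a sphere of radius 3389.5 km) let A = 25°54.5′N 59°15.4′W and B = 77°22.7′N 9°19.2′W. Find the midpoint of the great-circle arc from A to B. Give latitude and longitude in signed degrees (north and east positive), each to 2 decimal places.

Central angle δ = 0.9850 rad. Interpolating on the sphere with fraction f = 0.5:
P = [sin((1−f)δ)·A + sin(fδ)·B] / sin δ = 0.5674·A + 0.5674·B in Cartesian coordinates,
giving P = (0.3833, -0.4588, 0.8017), i.e. latitude 53.29°, longitude -50.12°.

53.29°, -50.12°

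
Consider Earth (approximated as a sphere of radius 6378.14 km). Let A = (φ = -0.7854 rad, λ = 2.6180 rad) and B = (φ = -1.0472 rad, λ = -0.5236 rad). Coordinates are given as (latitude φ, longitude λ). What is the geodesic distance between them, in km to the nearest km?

Let φ₁ = -0.7854 rad, φ₂ = -1.0472 rad, and Δλ = 3.1416 rad.
cos c = sin φ₁ sin φ₂ + cos φ₁ cos φ₂ cos Δλ = (-0.7071)(-0.8660) + (0.7071)(0.5000)(-1.0000) = 0.25882,
so c = arccos(0.25882) = 1.30899 rad.
Distance = R·c = 6378.14 × 1.3090 ≈ 8349 km.

8349 km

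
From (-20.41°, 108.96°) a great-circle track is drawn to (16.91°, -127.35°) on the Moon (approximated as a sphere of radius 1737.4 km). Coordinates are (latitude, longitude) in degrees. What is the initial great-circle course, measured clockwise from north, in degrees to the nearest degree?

Δλ = 123.690° = 2.1588 rad.
y = sin Δλ · cos φ₂ = (0.8321)(0.9568) = 0.7961
x = cos φ₁ sin φ₂ − sin φ₁ cos φ₂ cos Δλ = (0.9372)(0.2909) − (-0.3487)(0.9568)(-0.5547) = 0.0875
θ = atan2(y, x) = 83.73°, so the bearing is 84°.

84°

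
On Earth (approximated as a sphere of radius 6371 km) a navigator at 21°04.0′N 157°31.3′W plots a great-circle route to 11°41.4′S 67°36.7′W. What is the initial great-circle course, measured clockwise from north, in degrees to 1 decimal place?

101.0°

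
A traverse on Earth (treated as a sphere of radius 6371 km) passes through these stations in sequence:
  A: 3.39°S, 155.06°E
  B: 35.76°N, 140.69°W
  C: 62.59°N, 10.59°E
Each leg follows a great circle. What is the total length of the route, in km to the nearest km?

Leg A→B: central angle 1.2478 rad, distance 7950.0 km.
Leg B→C: central angle 1.3784 rad, distance 8782.0 km.
Total: 7950.0 + 8782.0 ≈ 16732 km.

16732 km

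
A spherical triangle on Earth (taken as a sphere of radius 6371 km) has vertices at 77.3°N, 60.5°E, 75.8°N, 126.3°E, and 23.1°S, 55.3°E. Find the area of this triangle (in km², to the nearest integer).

11426993 km²

Side lengths (central angles): a = 1.8827, b = 1.7532, c = 0.2543 rad; semiperimeter s = 1.9451.
By l'Huilier's theorem, tan(E/4) = √[tan(s/2) tan((s−a)/2) tan((s−b)/2) tan((s−c)/2)], giving spherical excess E = 0.2815 rad.
Area = E·R² = 0.2815 × (6371)² ≈ 11426993 km².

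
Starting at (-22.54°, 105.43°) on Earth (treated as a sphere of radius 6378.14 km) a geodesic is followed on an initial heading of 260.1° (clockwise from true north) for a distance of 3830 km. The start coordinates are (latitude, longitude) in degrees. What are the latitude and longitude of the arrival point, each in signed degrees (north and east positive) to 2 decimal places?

Angular distance δ = d/R = 3830/6378.14 = 0.60049 rad; initial bearing θ = 4.5396 rad.
sin φ₂ = sin φ₁ cos δ + cos φ₁ sin δ cos θ = (-0.3833)(0.8251) + (0.9236)(0.5650)(-0.1719) = -0.4060, so φ₂ = -23.95°.
Δλ = atan2(sin θ sin δ cos φ₁, cos δ − sin φ₁ sin φ₂) = atan2(-0.5141, 0.6694) = -37.524°.
λ₂ = 105.430° − 37.524° = 67.91°.

-23.95°, 67.91°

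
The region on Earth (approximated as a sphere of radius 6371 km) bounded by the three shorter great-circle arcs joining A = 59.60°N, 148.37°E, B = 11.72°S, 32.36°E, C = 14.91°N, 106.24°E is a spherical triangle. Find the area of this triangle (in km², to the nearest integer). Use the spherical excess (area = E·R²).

32952693 km²

Side lengths (central angles): a = 1.3588, b = 0.9464, c = 1.9741 rad; semiperimeter s = 2.1397.
By l'Huilier's theorem, tan(E/4) = √[tan(s/2) tan((s−a)/2) tan((s−b)/2) tan((s−c)/2)], giving spherical excess E = 0.8118 rad.
Area = E·R² = 0.8118 × (6371)² ≈ 32952693 km².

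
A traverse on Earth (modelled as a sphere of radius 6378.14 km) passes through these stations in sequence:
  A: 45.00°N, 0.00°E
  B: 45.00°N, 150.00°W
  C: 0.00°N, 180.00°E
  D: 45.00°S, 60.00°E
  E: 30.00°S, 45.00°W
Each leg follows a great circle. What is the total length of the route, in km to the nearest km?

36497 km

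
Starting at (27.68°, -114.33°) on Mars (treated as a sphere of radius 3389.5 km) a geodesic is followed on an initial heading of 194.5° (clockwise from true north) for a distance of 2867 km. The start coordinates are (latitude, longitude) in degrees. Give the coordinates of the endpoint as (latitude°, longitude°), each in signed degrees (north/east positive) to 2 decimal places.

-19.49°, -125.80°

Angular distance δ = d/R = 2867/3389.5 = 0.84585 rad; initial bearing θ = 3.3947 rad.
sin φ₂ = sin φ₁ cos δ + cos φ₁ sin δ cos θ = (0.4645)(0.6631) + (0.8856)(0.7485)(-0.9681) = -0.3337, so φ₂ = -19.49°.
Δλ = atan2(sin θ sin δ cos φ₁, cos δ − sin φ₁ sin φ₂) = atan2(-0.1660, 0.8181) = -11.468°.
λ₂ = -114.330° − 11.468° = -125.80°.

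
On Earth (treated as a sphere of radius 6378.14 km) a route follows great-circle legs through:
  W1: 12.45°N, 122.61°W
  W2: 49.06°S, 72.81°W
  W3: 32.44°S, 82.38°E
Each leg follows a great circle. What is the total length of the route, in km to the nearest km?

Leg W1→W2: central angle 1.3180 rad, distance 8406.2 km.
Leg W2→W3: central angle 1.6677 rad, distance 10636.9 km.
Total: 8406.2 + 10636.9 ≈ 19043 km.

19043 km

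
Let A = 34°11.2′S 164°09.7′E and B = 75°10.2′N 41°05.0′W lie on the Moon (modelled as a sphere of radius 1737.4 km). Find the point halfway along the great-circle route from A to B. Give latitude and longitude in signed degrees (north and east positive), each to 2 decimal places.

33.76°, 174.55°

The central angle between A and B is δ = 2.3960 rad.
With f = 0.5, the slerp weights are sin((1−f)δ)/sin δ = 1.3728 and sin(fδ)/sin δ = 1.3728.
Weighted sum of the unit vectors: (1.3728)·(-0.7958,0.2258,-0.5619) + (1.3728)·(0.1929,-0.1682,0.9667) = (-0.8276, 0.0790, 0.5557).
Converting back: φ = atan2(z, √(x²+y²)) = 33.76°, λ = atan2(y, x) = 174.55°.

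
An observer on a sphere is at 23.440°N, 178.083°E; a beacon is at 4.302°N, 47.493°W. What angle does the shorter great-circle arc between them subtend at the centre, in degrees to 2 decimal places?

127.63°

Let φ₁ = 0.4091 rad, φ₂ = 0.0751 rad, and Δλ = 2.3461 rad.
Haversine: a = sin²(Δφ/2) + cos φ₁ cos φ₂ sin²(Δλ/2) = 0.0276 + (0.9175)(0.9972)(0.8500) = 0.80528.
Central angle c = 2·arcsin(√a) = 2.22755 rad.
So the angular separation is 127.63°.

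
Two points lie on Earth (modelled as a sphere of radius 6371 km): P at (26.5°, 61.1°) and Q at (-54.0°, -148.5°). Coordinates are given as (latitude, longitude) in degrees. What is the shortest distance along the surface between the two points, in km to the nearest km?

16114 km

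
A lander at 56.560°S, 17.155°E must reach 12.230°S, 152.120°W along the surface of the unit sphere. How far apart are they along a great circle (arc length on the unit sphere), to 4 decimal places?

1.9309

Let φ₁ = -0.9872 rad, φ₂ = -0.2135 rad, and Δλ = -2.9544 rad.
cos c = sin φ₁ sin φ₂ + cos φ₁ cos φ₂ cos Δλ = (-0.8345)(-0.2118) + (0.5511)(0.9773)(-0.9825) = -0.35238,
so c = arccos(-0.35238) = 1.93091 rad.
On the unit sphere the arc length equals the central angle: 1.9309.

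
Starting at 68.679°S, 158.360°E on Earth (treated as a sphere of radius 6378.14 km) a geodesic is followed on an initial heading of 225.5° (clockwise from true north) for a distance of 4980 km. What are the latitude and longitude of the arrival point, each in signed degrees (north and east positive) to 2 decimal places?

-57.26°, 46.51°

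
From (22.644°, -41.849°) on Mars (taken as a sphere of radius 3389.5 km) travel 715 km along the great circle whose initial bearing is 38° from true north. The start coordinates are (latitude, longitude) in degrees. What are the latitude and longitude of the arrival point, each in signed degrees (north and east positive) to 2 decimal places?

Angular distance δ = d/R = 715/3389.5 = 0.21095 rad; initial bearing θ = 0.6632 rad.
sin φ₂ = sin φ₁ cos δ + cos φ₁ sin δ cos θ = (0.3850)(0.9778) + (0.9229)(0.2094)(0.7880) = 0.5287, so φ₂ = 31.92°.
Δλ = atan2(sin θ sin δ cos φ₁, cos δ − sin φ₁ sin φ₂) = atan2(0.1190, 0.7743) = 8.736°.
λ₂ = -41.849° + 8.736° = -33.11°.

31.92°, -33.11°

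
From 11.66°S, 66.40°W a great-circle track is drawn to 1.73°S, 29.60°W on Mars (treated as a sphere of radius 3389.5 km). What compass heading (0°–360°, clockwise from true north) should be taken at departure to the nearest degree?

With φ₁ = -0.2035, φ₂ = -0.0302, Δλ = 0.6423 rad, the forward-azimuth formula gives
θ = atan2( sin Δλ cos φ₂ , cos φ₁ sin φ₂ − sin φ₁ cos φ₂ cos Δλ ) = atan2(0.5988, 0.1322) = 77.55°.
So the initial bearing is 78°.

78°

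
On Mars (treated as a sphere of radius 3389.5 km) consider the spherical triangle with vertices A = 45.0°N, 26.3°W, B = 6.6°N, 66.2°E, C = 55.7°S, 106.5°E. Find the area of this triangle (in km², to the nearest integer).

Side lengths (central angles): a = 1.2324, b = 2.5961, c = 1.5201 rad; semiperimeter s = 2.6743.
By l'Huilier's theorem, tan(E/4) = √[tan(s/2) tan((s−a)/2) tan((s−b)/2) tan((s−c)/2)], giving spherical excess E = 1.1903 rad.
Area = E·R² = 1.1903 × (3389.5)² ≈ 13674968 km².

13674968 km²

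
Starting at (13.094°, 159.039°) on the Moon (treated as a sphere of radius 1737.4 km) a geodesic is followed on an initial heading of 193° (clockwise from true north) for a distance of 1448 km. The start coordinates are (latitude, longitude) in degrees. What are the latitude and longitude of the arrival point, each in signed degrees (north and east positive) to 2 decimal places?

-33.38°, 147.54°

Angular distance δ = d/R = 1448/1737.4 = 0.83343 rad; initial bearing θ = 3.3685 rad.
sin φ₂ = sin φ₁ cos δ + cos φ₁ sin δ cos θ = (0.2265)(0.6723) + (0.9740)(0.7402)(-0.9744) = -0.5502, so φ₂ = -33.38°.
Δλ = atan2(sin θ sin δ cos φ₁, cos δ − sin φ₁ sin φ₂) = atan2(-0.1622, 0.7970) = -11.503°.
λ₂ = 159.039° − 11.503° = 147.54°.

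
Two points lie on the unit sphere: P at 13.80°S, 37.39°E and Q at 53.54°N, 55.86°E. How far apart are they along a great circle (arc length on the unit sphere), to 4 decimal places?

1.2073

In radians: φ₁ = -0.2409, φ₂ = 0.9344, Δλ = 18.470° = 0.3224 rad.
cos c = sin φ₁ sin φ₂ + cos φ₁ cos φ₂ cos Δλ = (-0.2385)(0.8043) + (0.9711)(0.5943)(0.9485) = 0.35553,
so c = arccos(0.35553) = 1.20731 rad.
On the unit sphere the arc length equals the central angle: 1.2073.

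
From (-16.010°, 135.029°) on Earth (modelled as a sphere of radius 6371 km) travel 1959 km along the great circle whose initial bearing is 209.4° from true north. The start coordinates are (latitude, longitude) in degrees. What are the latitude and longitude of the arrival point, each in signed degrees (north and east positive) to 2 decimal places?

-31.09°, 125.04°

Angular distance δ = d/R = 1959/6371 = 0.30749 rad; initial bearing θ = 3.6547 rad.
sin φ₂ = sin φ₁ cos δ + cos φ₁ sin δ cos θ = (-0.2758)(0.9531) + (0.9612)(0.3027)(-0.8712) = -0.5163, so φ₂ = -31.09°.
Δλ = atan2(sin θ sin δ cos φ₁, cos δ − sin φ₁ sin φ₂) = atan2(-0.1428, 0.8107) = -9.991°.
λ₂ = 135.029° − 9.991° = 125.04°.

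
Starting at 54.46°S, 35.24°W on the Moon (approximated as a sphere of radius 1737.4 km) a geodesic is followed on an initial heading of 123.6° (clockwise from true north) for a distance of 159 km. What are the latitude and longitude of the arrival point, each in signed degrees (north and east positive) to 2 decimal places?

-57.11°, -27.18°

Angular distance δ = d/R = 159/1737.4 = 0.09152 rad; initial bearing θ = 2.1572 rad.
sin φ₂ = sin φ₁ cos δ + cos φ₁ sin δ cos θ = (-0.8137)(0.9958) + (0.5813)(0.0914)(-0.5534) = -0.8397, so φ₂ = -57.11°.
Δλ = atan2(sin θ sin δ cos φ₁, cos δ − sin φ₁ sin φ₂) = atan2(0.0442, 0.3125) = 8.058°.
λ₂ = -35.240° + 8.058° = -27.18°.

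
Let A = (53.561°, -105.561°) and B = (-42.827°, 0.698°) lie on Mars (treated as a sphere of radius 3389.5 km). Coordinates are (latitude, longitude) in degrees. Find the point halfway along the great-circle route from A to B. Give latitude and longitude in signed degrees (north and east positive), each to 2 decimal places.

8.81°, -44.46°

Central angle δ = 2.3035 rad. Interpolating on the sphere with fraction f = 0.5:
P = [sin((1−f)δ)·A + sin(fδ)·B] / sin δ = 1.2288·A + 1.2288·B in Cartesian coordinates,
giving P = (0.7053, -0.6921, 0.1532), i.e. latitude 8.81°, longitude -44.46°.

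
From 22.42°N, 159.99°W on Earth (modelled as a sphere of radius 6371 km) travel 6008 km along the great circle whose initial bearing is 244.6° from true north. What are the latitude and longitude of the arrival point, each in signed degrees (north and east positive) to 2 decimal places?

-5.56°, 152.74°

Angular distance δ = d/R = 6008/6371 = 0.94302 rad; initial bearing θ = 4.2691 rad.
sin φ₂ = sin φ₁ cos δ + cos φ₁ sin δ cos θ = (0.3814)(0.5873) + (0.9244)(0.8093)(-0.4289) = -0.0969, so φ₂ = -5.56°.
Δλ = atan2(sin θ sin δ cos φ₁, cos δ − sin φ₁ sin φ₂) = atan2(-0.6758, 0.6243) = -47.270°.
λ₂ = -159.990° − 47.270° = -207.26° → 152.74° after wrapping to (−180°, 180°].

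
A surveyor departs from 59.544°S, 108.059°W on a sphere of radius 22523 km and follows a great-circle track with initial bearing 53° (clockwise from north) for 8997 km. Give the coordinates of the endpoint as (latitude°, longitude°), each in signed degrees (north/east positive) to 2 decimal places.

Angular distance δ = d/R = 8997/22523 = 0.39946 rad; initial bearing θ = 0.9250 rad.
sin φ₂ = sin φ₁ cos δ + cos φ₁ sin δ cos θ = (-0.8620)(0.9213) + (0.5069)(0.3889)(0.6018) = -0.6755, so φ₂ = -42.49°.
Δλ = atan2(sin θ sin δ cos φ₁, cos δ − sin φ₁ sin φ₂) = atan2(0.1574, 0.3390) = 24.913°.
λ₂ = -108.059° + 24.913° = -83.15°.

-42.49°, -83.15°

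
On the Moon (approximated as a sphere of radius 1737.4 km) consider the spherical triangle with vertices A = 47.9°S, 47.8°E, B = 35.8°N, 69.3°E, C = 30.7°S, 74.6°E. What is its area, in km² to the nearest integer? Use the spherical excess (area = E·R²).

Side lengths (central angles): a = 1.1639, b = 0.4660, c = 1.4988 rad; semiperimeter s = 1.5644.
By l'Huilier's theorem, tan(E/4) = √[tan(s/2) tan((s−a)/2) tan((s−b)/2) tan((s−c)/2)], giving spherical excess E = 0.2541 rad.
Area = E·R² = 0.2541 × (1737.4)² ≈ 766991 km².

766991 km²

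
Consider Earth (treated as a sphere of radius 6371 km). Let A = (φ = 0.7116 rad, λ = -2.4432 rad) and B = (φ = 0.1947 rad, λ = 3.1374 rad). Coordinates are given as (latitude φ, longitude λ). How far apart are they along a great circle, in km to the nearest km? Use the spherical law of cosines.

5126 km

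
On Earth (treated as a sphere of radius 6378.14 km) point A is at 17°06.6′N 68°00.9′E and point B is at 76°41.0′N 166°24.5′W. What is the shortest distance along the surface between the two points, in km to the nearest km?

With latitudes φ₁ = 17.110°, φ₂ = 76.683° and longitude difference Δλ = 125.577°:
cos c = sin φ₁ sin φ₂ + cos φ₁ cos φ₂ cos Δλ = (0.2942)(0.9731) + (0.9557)(0.2303)(-0.5818) = 0.15822,
so c = arccos(0.15822) = 1.41191 rad.
Distance = R·c = 6378.14 × 1.4119 ≈ 9005 km.

9005 km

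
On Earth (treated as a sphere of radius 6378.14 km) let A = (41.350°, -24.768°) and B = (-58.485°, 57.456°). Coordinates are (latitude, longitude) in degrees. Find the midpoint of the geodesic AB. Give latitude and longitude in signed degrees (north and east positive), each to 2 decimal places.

The central angle between A and B is δ = 2.1061 rad.
With f = 0.5, the slerp weights are sin((1−f)δ)/sin δ = 1.0103 and sin(fδ)/sin δ = 1.0103.
Weighted sum of the unit vectors: (1.0103)·(0.6816,-0.3145,0.6607) + (1.0103)·(0.2812,0.4406,-0.8525) = (0.9727, 0.1274, -0.1938).
Converting back: φ = atan2(z, √(x²+y²)) = -11.18°, λ = atan2(y, x) = 7.46°.

-11.18°, 7.46°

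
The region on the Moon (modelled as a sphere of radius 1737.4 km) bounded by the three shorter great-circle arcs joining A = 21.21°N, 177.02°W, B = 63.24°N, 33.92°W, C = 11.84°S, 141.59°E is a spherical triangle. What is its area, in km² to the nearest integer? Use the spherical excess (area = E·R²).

2857596 km²

Side lengths (central angles): a = 2.2428, b = 0.9144, c = 1.5834 rad; semiperimeter s = 2.3703.
By l'Huilier's theorem, tan(E/4) = √[tan(s/2) tan((s−a)/2) tan((s−b)/2) tan((s−c)/2)], giving spherical excess E = 0.9467 rad.
Area = E·R² = 0.9467 × (1737.4)² ≈ 2857596 km².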